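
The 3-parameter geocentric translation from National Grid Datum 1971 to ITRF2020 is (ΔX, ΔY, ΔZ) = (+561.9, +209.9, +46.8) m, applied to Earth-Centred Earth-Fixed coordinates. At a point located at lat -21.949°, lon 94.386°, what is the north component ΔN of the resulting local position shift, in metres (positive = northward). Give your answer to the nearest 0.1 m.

ΔN = 105.6 m

The local north axis is (−sin φ cos λ, −sin φ sin λ, cos φ), giving ΔN = -16.062 + 78.227 + 43.408 = 105.57 m.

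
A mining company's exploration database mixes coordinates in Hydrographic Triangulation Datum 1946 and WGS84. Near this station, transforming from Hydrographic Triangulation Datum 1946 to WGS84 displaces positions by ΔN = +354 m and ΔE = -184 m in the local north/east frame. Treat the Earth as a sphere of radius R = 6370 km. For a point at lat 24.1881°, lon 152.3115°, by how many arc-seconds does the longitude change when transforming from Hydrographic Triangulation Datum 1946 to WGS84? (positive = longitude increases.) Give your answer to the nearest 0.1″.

At latitude 24.1881°, cos φ = 0.912205.
One radian of longitude at latitude φ spans R cos φ, so Δλ = ΔE / (R cos φ) = -184.0 / (6370000 × 0.912205) = -3.1665e-05 rad = -6.531″.

Δλ = -6.5″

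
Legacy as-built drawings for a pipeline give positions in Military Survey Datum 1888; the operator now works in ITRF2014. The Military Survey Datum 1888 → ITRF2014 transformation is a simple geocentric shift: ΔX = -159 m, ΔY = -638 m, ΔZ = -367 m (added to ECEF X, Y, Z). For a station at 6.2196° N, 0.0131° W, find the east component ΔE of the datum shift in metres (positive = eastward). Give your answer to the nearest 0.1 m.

ΔE = -638.0 m

The local east axis at (φ, λ) is (−sin λ, cos λ, 0), so ΔE = −sin(-0.0131°)·(-159) + cos(-0.0131°)·(-638) = -638.04 m.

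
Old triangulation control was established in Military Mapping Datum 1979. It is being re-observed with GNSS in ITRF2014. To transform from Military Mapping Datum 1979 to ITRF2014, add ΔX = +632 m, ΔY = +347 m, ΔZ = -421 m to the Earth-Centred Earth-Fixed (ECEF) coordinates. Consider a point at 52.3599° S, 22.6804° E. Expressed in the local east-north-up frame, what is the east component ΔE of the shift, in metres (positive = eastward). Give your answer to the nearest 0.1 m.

ΔE = 76.5 m

At φ = -52.3599°, λ = 22.6804°: sin φ = -0.791862, cos φ = 0.610700, sin λ = 0.385590, cos λ = 0.922670.
ΔE = −sin λ·ΔX + cos λ·ΔY = −(0.385590)·(632) + (0.922670)·(347) = 76.47 m.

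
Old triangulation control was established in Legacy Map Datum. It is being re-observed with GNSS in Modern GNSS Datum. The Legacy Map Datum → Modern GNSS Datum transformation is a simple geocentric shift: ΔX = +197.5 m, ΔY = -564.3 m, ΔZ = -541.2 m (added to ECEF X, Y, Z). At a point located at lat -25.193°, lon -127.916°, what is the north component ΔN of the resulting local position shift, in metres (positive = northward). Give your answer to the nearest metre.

ΔN = -352 m

At φ = -25.193°, λ = -127.916°: sin φ = -0.425669, cos φ = 0.904879, sin λ = -0.788913, cos λ = -0.614506.
ΔN = −sin φ cos λ·ΔX − sin φ sin λ·ΔY + cos φ·ΔZ = −(-0.425669)(-0.614506)(197.5) − (-0.425669)(-0.788913)(-564.3) + (0.904879)(-541.2) = -351.88 m.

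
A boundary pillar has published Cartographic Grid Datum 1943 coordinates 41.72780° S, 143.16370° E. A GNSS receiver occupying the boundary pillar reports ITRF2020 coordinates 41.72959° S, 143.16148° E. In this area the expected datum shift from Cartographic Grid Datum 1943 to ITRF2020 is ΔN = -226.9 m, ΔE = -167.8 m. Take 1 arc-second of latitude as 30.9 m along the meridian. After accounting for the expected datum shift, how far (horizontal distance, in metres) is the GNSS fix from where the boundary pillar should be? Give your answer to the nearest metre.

32 m

Observed coordinate differences: Δφ = -0.00179°, Δλ = -0.00222°.
Converting to metres (1° lat = 111240 m, cos φ = 0.746315): observed ΔN = -199.1 m, observed ΔE = -184.3 m.
Subtracting the expected shift leaves a residual of -199.1 − (-226.9) = 27.8 m north and -184.3 − (-167.8) = -16.5 m east.
Residual distance = √(27.8² + (-16.5)²) = 32.3 m.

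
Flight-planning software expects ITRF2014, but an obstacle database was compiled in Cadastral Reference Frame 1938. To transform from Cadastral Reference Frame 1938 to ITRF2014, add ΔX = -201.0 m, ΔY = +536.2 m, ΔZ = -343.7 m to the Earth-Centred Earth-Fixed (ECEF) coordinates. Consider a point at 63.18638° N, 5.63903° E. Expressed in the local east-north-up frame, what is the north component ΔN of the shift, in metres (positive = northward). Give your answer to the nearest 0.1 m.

The local north axis is (−sin φ cos λ, −sin φ sin λ, cos φ), giving ΔN = 178.520 − 47.022 − 155.040 = -23.54 m.

ΔN = -23.5 m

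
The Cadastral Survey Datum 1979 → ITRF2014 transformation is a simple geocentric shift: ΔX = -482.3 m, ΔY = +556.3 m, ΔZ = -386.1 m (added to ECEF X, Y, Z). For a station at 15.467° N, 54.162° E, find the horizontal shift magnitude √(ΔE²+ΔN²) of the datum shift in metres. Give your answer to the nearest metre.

The local east axis at (φ, λ) is (−sin λ, cos λ, 0), so ΔE = −sin(54.162°)·(-482.3) + cos(54.162°)·556.3 = 716.70 m.
The local north axis is (−sin φ cos λ, −sin φ sin λ, cos φ), giving ΔN = 75.307 − 120.269 − 372.117 = -417.08 m.
Horizontal magnitude = √(ΔE² + ΔN²) = √(716.70² + (-417.08)²) = 829.22 m.

829 m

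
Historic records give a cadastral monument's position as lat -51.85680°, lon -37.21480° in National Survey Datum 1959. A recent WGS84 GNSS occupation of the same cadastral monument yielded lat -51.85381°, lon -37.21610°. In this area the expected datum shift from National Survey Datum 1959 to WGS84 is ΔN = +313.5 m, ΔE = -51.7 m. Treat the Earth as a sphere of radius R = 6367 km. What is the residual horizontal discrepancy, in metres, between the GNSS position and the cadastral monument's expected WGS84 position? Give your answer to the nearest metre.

42 m

Observed coordinate differences: Δφ = +0.00299°, Δλ = -0.00130°.
Converting to metres (1° lat = 111125 m, cos φ = 0.617629): observed ΔN = 332.3 m, observed ΔE = -89.2 m.
Subtracting the expected shift leaves a residual of 332.3 − (313.5) = 18.8 m north and -89.2 − (-51.7) = -37.5 m east.
Residual distance = √(18.8² + (-37.5)²) = 42.0 m.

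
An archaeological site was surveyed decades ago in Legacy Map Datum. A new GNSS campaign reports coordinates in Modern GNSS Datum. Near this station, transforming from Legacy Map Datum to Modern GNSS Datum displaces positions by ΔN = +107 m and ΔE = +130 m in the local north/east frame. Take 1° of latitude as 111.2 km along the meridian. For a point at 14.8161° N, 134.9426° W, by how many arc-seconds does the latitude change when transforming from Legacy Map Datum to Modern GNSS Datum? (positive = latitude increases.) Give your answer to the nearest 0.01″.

1° of latitude = 111.2 km, so Δφ = 107.0 / 111200 = 0.0009622° = 3.464″.

Δφ = 3.46″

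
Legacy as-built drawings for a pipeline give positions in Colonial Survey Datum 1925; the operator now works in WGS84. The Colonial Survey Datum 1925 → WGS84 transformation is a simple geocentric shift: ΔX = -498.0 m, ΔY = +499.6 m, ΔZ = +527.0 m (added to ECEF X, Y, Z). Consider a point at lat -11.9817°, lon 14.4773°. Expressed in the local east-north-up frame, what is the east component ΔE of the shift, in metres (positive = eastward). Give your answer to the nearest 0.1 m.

ΔE = 608.2 m

The local east axis at (φ, λ) is (−sin λ, cos λ, 0), so ΔE = −sin(14.4773°)·(-498.0) + cos(14.4773°)·499.6 = 608.23 m.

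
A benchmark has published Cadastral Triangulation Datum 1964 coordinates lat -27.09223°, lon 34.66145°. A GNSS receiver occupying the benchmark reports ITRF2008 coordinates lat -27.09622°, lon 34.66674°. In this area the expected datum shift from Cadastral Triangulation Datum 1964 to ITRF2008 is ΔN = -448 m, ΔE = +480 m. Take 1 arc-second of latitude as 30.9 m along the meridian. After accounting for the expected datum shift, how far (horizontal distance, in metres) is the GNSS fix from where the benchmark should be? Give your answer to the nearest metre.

44 m

Observed coordinate differences: Δφ = -0.00399°, Δλ = +0.00529°.
Converting to metres (1° lat = 111240 m, cos φ = 0.890275): observed ΔN = -443.8 m, observed ΔE = 523.9 m.
Subtracting the expected shift leaves a residual of -443.8 − (-448) = 4.2 m north and 523.9 − (480) = 43.9 m east.
Residual distance = √(4.2² + 43.9²) = 44.1 m.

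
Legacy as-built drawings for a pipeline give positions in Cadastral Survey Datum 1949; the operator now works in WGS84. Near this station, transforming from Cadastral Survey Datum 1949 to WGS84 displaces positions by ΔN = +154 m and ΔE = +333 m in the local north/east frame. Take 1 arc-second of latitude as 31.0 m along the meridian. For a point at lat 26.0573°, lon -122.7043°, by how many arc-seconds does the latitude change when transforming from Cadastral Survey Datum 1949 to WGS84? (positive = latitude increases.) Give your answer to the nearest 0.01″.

Δφ = 4.97″

1″ of latitude = 31.00 m, so Δφ = 154.0 / 31.00 = 4.968″.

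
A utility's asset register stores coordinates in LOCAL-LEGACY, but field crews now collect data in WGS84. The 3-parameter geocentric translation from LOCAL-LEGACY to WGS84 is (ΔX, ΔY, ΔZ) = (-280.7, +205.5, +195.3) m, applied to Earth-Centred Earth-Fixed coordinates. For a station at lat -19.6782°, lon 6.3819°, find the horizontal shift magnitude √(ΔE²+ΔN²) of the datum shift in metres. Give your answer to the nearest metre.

The local east axis at (φ, λ) is (−sin λ, cos λ, 0), so ΔE = −sin(6.3819°)·(-280.7) + cos(6.3819°)·205.5 = 235.43 m.
The local north axis is (−sin φ cos λ, −sin φ sin λ, cos φ), giving ΔN = -93.936 + 7.692 + 183.894 = 97.65 m.
Horizontal magnitude = √(ΔE² + ΔN²) = √(235.43² + 97.65²) = 254.88 m.

255 m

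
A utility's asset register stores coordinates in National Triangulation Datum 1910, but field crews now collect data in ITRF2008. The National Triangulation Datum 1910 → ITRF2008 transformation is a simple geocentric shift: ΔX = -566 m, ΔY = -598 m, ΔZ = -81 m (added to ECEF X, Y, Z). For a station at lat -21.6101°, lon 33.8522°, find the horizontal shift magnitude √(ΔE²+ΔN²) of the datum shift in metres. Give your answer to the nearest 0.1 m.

413.0 m

The local east axis at (φ, λ) is (−sin λ, cos λ, 0), so ΔE = −sin(33.8522°)·(-566) + cos(33.8522°)·(-598) = -181.33 m.
The local north axis is (−sin φ cos λ, −sin φ sin λ, cos φ), giving ΔN = -173.114 − 122.683 − 75.307 = -371.10 m.
Horizontal magnitude = √(ΔE² + ΔN²) = √((-181.33)² + (-371.10)²) = 413.04 m.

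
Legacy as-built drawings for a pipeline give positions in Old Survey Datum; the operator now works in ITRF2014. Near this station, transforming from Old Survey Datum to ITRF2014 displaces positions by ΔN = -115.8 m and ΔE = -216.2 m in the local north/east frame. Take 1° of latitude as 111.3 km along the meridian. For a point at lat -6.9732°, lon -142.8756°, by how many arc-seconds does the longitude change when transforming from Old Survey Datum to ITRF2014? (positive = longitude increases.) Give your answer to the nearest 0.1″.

At latitude -6.9732°, cos φ = 0.992603.
1° of longitude at this latitude = 111.3 × cos φ = 110.48 km, so Δλ = -216.2 / 110476.7 = -0.0019570° = -7.045″.

Δλ = -7.0″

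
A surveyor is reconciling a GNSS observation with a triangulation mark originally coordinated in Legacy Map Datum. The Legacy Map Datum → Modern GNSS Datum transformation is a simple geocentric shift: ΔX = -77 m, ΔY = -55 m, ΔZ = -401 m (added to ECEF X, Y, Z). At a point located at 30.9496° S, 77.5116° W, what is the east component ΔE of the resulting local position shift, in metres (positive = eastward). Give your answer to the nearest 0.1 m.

ΔE = -87.1 m

At φ = -30.9496°, λ = -77.5116°: sin φ = -0.514284, cos φ = 0.857620, sin λ = -0.976340, cos λ = 0.216242.
ΔE = −sin λ·ΔX + cos λ·ΔY = −(-0.976340)·(-77) + (0.216242)·(-55) = -87.07 m.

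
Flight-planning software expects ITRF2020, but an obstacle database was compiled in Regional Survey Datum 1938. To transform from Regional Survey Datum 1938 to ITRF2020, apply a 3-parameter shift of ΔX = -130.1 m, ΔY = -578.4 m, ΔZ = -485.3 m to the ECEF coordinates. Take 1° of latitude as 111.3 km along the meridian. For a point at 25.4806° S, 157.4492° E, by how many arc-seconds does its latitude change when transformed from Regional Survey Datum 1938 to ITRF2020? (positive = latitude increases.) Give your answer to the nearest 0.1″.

sin φ = -0.430205, cos φ = 0.902731, sin λ = 0.383502, cos λ = -0.923540.
North component: ΔN = −sin φ cos λ·ΔX − sin φ sin λ·ΔY + cos φ·ΔZ = −(-0.430205)(-0.923540)(-130.1) − (-0.430205)(0.383502)(-578.4) + (0.902731)(-485.3) = -481.83 m.
1° of latitude spans 111300 m, so Δφ = -481.83 / 111300 × 3600 = -15.585″.

Δφ = -15.6″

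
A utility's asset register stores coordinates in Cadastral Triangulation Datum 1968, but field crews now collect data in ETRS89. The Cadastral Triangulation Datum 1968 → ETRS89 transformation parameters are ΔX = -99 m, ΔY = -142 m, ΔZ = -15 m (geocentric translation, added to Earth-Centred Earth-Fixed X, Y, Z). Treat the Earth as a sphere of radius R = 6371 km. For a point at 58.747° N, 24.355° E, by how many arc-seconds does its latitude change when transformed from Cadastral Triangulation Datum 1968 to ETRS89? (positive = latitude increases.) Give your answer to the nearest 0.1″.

sin φ = 0.854885, cos φ = 0.518818, sin λ = 0.412389, cos λ = 0.911008.
North component: ΔN = −sin φ cos λ·ΔX − sin φ sin λ·ΔY + cos φ·ΔZ = −(0.854885)(0.911008)(-99) − (0.854885)(0.412389)(-142) + (0.518818)(-15) = 119.38 m.
1° of latitude spans πR/180 = 111195 m, so Δφ = 119.38 / 111195 × 3600 = 3.865″.

Δφ = 3.9″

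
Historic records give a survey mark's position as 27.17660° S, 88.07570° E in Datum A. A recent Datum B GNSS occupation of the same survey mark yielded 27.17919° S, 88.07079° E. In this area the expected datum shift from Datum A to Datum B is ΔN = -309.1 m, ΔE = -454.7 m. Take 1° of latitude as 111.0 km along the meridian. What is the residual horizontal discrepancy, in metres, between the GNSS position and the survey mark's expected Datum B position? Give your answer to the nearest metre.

37 m

Observed coordinate differences: Δφ = -0.00259°, Δλ = -0.00491°.
Converting to metres (1° lat = 111000 m, cos φ = 0.889603): observed ΔN = -287.5 m, observed ΔE = -484.8 m.
Subtracting the expected shift leaves a residual of -287.5 − (-309.1) = 21.6 m north and -484.8 − (-454.7) = -30.1 m east.
Residual distance = √(21.6² + (-30.1)²) = 37.1 m.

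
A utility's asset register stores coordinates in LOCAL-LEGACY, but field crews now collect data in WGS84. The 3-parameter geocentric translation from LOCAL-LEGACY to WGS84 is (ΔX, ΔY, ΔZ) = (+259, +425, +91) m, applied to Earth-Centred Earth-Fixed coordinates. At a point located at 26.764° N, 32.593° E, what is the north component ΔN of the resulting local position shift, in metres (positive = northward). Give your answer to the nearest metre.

The local north axis is (−sin φ cos λ, −sin φ sin λ, cos φ), giving ΔN = -98.265 − 103.093 + 81.251 = -120.11 m.

ΔN = -120 m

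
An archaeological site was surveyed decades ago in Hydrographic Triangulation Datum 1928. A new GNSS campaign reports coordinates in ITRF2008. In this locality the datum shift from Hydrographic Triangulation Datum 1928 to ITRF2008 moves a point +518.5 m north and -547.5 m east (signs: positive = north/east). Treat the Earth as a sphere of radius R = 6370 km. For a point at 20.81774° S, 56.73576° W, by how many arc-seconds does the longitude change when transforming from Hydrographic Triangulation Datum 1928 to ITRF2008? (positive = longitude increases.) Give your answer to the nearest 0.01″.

Δλ = -18.97″

At latitude -20.81774°, cos φ = 0.934716.
One radian of longitude at latitude φ spans R cos φ, so Δλ = ΔE / (R cos φ) = -547.5 / (6370000 × 0.934716) = -9.1953e-05 rad = -18.967″.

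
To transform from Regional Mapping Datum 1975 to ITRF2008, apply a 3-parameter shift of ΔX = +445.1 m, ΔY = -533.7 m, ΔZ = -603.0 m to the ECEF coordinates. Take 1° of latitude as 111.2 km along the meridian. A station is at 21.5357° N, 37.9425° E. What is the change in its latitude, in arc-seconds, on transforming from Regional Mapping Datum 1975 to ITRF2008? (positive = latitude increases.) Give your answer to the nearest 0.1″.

sin φ = 0.367081, cos φ = 0.930189, sin λ = 0.614870, cos λ = 0.788628.
North component: ΔN = −sin φ cos λ·ΔX − sin φ sin λ·ΔY + cos φ·ΔZ = −(0.367081)(0.788628)(445.1) − (0.367081)(0.614870)(-533.7) + (0.930189)(-603.0) = -569.30 m.
1° of latitude spans 111200 m, so Δφ = -569.30 / 111200 × 3600 = -18.430″.

Δφ = -18.4″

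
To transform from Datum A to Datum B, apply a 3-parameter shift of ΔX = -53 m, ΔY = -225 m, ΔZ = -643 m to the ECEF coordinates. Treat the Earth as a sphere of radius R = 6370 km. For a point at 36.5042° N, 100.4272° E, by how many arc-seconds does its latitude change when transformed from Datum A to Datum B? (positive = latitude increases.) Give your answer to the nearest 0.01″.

sin φ = 0.594882, cos φ = 0.803813, sin λ = 0.983486, cos λ = -0.180986.
North component: ΔN = −sin φ cos λ·ΔX − sin φ sin λ·ΔY + cos φ·ΔZ = −(0.594882)(-0.180986)(-53) − (0.594882)(0.983486)(-225) + (0.803813)(-643) = -390.92 m.
1° of latitude spans πR/180 = 111177 m, so Δφ = -390.92 / 111177 × 3600 = -12.658″.

Δφ = -12.66″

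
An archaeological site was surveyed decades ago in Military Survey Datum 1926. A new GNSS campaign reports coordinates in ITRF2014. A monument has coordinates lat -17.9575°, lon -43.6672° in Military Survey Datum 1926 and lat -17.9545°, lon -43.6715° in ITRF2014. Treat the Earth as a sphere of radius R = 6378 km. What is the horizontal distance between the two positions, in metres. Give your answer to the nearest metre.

Δφ = -17.9545° − -17.9575° = +0.0030°; Δλ = -43.6715° − -43.6672° = -0.0043°.
1° along a meridian = πR/180 = 111317 m.
ΔN = Δφ × 111317 = 334.0 m; ΔE = Δλ × 111317 × cos(-17.9575°) = -0.0043 × 111317 × 0.951285 = -455.3 m.
Distance = √(ΔE² + ΔN²) = √((-455.3)² + 334.0²) = 564.7 m.

565 m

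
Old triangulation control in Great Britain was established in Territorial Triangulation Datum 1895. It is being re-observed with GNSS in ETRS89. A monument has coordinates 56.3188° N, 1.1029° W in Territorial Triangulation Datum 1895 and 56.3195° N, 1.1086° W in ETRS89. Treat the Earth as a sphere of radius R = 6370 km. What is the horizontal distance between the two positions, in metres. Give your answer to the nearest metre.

Δφ = 56.3195° − 56.3188° = +0.0007°; Δλ = -1.1086° − -1.1029° = -0.0057°.
1° along a meridian = πR/180 = 111177 m.
ΔN = Δφ × 111177 = 77.8 m; ΔE = Δλ × 111177 × cos(56.3188°) = -0.0057 × 111177 × 0.554571 = -351.4 m.
Distance = √(ΔE² + ΔN²) = √((-351.4)² + 77.8²) = 360.0 m.

360 m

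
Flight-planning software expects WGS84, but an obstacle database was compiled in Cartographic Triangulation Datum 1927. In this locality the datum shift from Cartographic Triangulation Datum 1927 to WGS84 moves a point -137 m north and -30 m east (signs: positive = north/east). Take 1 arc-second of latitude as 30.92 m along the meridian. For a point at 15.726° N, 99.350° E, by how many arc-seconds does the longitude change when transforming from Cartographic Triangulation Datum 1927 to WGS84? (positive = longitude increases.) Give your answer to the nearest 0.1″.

At latitude 15.726°, cos φ = 0.962569.
1″ of longitude at this latitude = 30.92 × cos φ = 29.7626 m, so Δλ = -30.0 / 29.7626 = -1.008″.

Δλ = -1.0″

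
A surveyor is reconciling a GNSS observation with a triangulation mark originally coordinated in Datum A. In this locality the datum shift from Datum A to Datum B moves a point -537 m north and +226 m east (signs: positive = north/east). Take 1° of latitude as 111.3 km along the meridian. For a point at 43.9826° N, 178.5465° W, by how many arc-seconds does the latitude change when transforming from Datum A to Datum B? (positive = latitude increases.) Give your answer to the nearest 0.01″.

Δφ = -17.37″

1° of latitude = 111.3 km, so Δφ = -537.0 / 111300 = -0.0048248° = -17.369″.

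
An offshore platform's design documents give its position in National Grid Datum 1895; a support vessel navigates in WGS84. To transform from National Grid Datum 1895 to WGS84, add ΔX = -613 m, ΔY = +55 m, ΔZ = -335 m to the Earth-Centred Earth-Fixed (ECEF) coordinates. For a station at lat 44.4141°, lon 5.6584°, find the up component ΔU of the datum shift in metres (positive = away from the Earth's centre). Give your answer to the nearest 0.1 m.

At φ = 44.4141°, λ = 5.6584°: sin φ = 0.699839, cos φ = 0.714300, sin λ = 0.098597, cos λ = 0.995127.
ΔU = cos φ cos λ·ΔX + cos φ sin λ·ΔY + sin φ·ΔZ = (0.714300)(0.995127)(-613) + (0.714300)(0.098597)(55) + (0.699839)(-335) = -666.31 m.

ΔU = -666.3 m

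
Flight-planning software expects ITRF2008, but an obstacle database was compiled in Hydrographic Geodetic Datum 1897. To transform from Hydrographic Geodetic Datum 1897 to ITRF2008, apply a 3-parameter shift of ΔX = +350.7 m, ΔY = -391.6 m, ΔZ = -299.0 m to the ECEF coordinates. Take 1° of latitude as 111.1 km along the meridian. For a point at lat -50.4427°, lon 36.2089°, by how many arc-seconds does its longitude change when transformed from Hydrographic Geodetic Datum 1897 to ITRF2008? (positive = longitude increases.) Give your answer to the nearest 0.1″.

sin φ = -0.770988, cos φ = 0.636850, sin λ = 0.590731, cos λ = 0.806869.
East component: ΔE = −sin λ·ΔX + cos λ·ΔY = −(0.590731)(350.7) + (0.806869)(-391.6) = -523.14 m.
1° of latitude spans 111100 m; at latitude φ, 1° of longitude spans that × cos φ = 70754.0 m, so Δλ = -523.14 / 70754.0 × 3600 = -26.618″.

Δλ = -26.6″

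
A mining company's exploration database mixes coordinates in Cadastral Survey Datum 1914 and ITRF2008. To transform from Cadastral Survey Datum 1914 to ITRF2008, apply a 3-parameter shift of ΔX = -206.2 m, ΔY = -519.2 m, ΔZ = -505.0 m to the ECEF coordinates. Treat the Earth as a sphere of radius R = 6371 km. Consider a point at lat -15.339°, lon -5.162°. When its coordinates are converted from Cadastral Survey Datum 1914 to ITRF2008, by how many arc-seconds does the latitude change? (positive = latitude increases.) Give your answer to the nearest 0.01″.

sin φ = -0.264530, cos φ = 0.964378, sin λ = -0.089972, cos λ = 0.995944.
North component: ΔN = −sin φ cos λ·ΔX − sin φ sin λ·ΔY + cos φ·ΔZ = −(-0.264530)(0.995944)(-206.2) − (-0.264530)(-0.089972)(-519.2) + (0.964378)(-505.0) = -528.98 m.
1° of latitude spans πR/180 = 111195 m, so Δφ = -528.98 / 111195 × 3600 = -17.126″.

Δφ = -17.13″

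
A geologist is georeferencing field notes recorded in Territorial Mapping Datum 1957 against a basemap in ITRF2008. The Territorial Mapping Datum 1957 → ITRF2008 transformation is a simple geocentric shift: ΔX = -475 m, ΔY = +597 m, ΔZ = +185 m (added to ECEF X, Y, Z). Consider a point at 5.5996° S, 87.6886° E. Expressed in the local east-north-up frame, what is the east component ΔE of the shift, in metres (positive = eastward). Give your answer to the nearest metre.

At φ = -5.5996°, λ = 87.6886°: sin φ = -0.097576, cos φ = 0.995228, sin λ = 0.999186, cos λ = 0.040331.
ΔE = −sin λ·ΔX + cos λ·ΔY = −(0.999186)·(-475) + (0.040331)·(597) = 498.69 m.

ΔE = 499 m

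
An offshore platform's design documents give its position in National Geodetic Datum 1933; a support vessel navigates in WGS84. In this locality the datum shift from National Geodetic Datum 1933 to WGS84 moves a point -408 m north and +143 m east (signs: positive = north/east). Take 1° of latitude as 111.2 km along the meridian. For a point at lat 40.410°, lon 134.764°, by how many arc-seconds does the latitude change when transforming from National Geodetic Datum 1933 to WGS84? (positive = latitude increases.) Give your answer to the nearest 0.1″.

1° of latitude = 111.2 km, so Δφ = -408.0 / 111200 = -0.0036691° = -13.209″.

Δφ = -13.2″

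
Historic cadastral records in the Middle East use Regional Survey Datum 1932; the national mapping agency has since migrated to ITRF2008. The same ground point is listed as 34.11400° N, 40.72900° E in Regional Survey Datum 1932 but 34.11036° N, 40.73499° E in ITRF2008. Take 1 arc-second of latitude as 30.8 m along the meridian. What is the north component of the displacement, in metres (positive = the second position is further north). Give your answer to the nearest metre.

ΔN = -404 m

Δφ = 34.11036° − 34.11400° = -0.00364°; Δλ = 40.73499° − 40.72900° = +0.00599°.
1° of latitude = 3600 × 30.80 = 110880 m.
ΔN = Δφ × 110880 = -403.6 m; ΔE = Δλ × 110880 × cos(34.11400°) = +0.00599 × 110880 × 0.827923 = 549.9 m.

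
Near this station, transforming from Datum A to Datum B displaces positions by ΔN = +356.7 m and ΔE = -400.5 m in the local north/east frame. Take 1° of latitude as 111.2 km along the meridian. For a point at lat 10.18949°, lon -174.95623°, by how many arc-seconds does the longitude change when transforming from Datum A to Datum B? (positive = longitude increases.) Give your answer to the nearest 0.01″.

Δλ = -13.17″

At latitude 10.18949°, cos φ = 0.984228.
1° of longitude at this latitude = 111.2 × cos φ = 109.45 km, so Δλ = -400.5 / 109446.2 = -0.0036593° = -13.174″.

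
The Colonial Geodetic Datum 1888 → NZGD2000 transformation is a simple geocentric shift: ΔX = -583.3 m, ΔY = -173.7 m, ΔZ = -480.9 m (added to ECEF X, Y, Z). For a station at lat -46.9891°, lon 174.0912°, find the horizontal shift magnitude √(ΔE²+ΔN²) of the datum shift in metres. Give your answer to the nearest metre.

At φ = -46.9891°, λ = 174.0912°: sin φ = -0.731224, cos φ = 0.682137, sin λ = 0.102945, cos λ = -0.994687.
ΔE = −sin λ·ΔX + cos λ·ΔY = −(0.102945)·(-583.3) + (-0.994687)·(-173.7) = 232.83 m.
ΔN = −sin φ cos λ·ΔX − sin φ sin λ·ΔY + cos φ·ΔZ = −(-0.731224)(-0.994687)(-583.3) − (-0.731224)(0.102945)(-173.7) + (0.682137)(-480.9) = 83.14 m.
Horizontal magnitude = √(ΔE² + ΔN²) = √(232.83² + 83.14²) = 247.22 m.

247 m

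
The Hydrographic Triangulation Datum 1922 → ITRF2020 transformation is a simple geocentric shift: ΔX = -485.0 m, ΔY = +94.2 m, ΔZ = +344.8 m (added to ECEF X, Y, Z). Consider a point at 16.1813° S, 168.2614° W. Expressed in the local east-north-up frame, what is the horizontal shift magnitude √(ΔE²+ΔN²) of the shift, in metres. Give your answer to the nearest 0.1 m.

496.3 m

The local east axis at (φ, λ) is (−sin λ, cos λ, 0), so ΔE = −sin(-168.2614°)·(-485.0) + cos(-168.2614°)·94.2 = -190.90 m.
The local north axis is (−sin φ cos λ, −sin φ sin λ, cos φ), giving ΔN = 132.332 − 5.341 + 331.141 = 458.13 m.
Horizontal magnitude = √(ΔE² + ΔN²) = √((-190.90)² + 458.13²) = 496.31 m.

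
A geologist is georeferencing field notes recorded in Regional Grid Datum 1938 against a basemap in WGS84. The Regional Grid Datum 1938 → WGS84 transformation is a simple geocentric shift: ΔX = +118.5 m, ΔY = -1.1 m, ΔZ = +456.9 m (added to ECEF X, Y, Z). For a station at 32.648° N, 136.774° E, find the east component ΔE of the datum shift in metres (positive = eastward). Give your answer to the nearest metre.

ΔE = -80 m

At φ = 32.648°, λ = 136.774°: sin φ = 0.539476, cos φ = 0.842001, sin λ = 0.684878, cos λ = -0.728658.
ΔE = −sin λ·ΔX + cos λ·ΔY = −(0.684878)·(118.5) + (-0.728658)·(-1.1) = -80.36 m.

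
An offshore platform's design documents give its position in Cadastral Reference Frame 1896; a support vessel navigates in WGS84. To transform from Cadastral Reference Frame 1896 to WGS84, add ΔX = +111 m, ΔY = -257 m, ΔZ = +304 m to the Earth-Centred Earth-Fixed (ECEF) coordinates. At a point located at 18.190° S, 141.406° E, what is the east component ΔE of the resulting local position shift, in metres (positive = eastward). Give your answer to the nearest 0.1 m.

ΔE = 131.6 m

At φ = -18.190°, λ = 141.406°: sin φ = -0.312169, cos φ = 0.950027, sin λ = 0.623798, cos λ = -0.781586.
ΔE = −sin λ·ΔX + cos λ·ΔY = −(0.623798)·(111) + (-0.781586)·(-257) = 131.63 m.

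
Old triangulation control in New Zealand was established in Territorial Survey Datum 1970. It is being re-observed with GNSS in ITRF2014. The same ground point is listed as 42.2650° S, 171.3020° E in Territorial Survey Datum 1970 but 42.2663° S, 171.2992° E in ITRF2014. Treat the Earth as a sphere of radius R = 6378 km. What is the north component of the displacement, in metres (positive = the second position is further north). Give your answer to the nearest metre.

ΔN = -145 m

Δφ = -42.2663° − -42.2650° = -0.0013°; Δλ = 171.2992° − 171.3020° = -0.0028°.
1° along a meridian = πR/180 = 111317 m.
ΔN = Δφ × 111317 = -144.7 m; ΔE = Δλ × 111317 × cos(-42.2650°) = -0.0028 × 111317 × 0.740042 = -230.7 m.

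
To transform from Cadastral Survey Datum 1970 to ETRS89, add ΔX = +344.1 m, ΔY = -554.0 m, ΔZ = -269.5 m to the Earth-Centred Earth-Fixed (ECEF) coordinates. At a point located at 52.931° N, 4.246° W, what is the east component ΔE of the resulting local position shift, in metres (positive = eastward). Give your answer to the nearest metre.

ΔE = -527 m

The local east axis at (φ, λ) is (−sin λ, cos λ, 0), so ΔE = −sin(-4.246°)·344.1 + cos(-4.246°)·(-554.0) = -527.00 m.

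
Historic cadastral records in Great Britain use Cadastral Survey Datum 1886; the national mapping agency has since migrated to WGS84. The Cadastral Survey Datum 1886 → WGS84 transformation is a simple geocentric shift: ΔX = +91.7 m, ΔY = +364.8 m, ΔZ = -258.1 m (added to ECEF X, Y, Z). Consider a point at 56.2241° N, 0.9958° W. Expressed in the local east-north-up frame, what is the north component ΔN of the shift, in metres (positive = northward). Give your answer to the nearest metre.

ΔN = -214 m

The local north axis is (−sin φ cos λ, −sin φ sin λ, cos φ), giving ΔN = -76.211 + 5.270 − 143.490 = -214.43 m.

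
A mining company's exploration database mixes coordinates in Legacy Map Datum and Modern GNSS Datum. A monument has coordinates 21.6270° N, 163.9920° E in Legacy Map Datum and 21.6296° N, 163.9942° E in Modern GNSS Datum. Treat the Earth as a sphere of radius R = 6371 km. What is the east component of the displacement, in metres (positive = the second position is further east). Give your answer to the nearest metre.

ΔE = 227 m

Δφ = 21.6296° − 21.6270° = +0.0026°; Δλ = 163.9942° − 163.9920° = +0.0022°.
1° along a meridian = πR/180 = 111195 m.
ΔN = Δφ × 111195 = 289.1 m; ΔE = Δλ × 111195 × cos(21.6270°) = +0.0022 × 111195 × 0.929603 = 227.4 m.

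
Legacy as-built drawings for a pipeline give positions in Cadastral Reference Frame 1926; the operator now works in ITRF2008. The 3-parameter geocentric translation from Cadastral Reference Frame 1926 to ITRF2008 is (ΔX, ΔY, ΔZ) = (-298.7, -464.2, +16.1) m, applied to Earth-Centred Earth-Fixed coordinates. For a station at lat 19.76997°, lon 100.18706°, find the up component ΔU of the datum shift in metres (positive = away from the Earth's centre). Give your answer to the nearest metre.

The local up (radial) axis is (cos φ cos λ, cos φ sin λ, sin φ), giving ΔU = 49.715 − 429.953 + 5.446 = -374.79 m.

ΔU = -375 m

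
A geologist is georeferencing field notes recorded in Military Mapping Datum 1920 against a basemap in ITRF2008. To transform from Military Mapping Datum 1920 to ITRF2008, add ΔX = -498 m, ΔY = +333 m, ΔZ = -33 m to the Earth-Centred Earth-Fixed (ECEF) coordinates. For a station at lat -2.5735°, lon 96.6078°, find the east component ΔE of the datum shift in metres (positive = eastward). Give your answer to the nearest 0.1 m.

At φ = -2.5735°, λ = 96.6078°: sin φ = -0.044901, cos φ = 0.998991, sin λ = 0.993357, cos λ = -0.115072.
ΔE = −sin λ·ΔX + cos λ·ΔY = −(0.993357)·(-498) + (-0.115072)·(333) = 456.37 m.

ΔE = 456.4 m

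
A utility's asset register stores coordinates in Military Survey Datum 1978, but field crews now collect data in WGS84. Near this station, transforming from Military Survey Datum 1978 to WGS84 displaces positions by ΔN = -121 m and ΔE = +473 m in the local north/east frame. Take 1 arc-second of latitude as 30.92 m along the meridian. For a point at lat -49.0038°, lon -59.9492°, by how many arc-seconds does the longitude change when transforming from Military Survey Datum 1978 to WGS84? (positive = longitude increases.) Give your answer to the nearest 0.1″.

At latitude -49.0038°, cos φ = 0.656009.
1″ of longitude at this latitude = 30.92 × cos φ = 20.2838 m, so Δλ = 473.0 / 20.2838 = 23.319″.

Δλ = 23.3″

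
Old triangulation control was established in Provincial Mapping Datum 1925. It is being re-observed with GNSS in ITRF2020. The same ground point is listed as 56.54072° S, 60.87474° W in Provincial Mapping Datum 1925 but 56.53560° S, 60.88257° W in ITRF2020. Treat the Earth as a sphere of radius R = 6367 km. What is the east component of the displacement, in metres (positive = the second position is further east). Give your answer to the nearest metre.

ΔE = -480 m

Δφ = -56.53560° − -56.54072° = +0.00512°; Δλ = -60.88257° − -60.87474° = -0.00783°.
1° along a meridian = πR/180 = 111125 m.
ΔN = Δφ × 111125 = 569.0 m; ΔE = Δλ × 111125 × cos(-56.54072°) = -0.00783 × 111125 × 0.551344 = -479.7 m.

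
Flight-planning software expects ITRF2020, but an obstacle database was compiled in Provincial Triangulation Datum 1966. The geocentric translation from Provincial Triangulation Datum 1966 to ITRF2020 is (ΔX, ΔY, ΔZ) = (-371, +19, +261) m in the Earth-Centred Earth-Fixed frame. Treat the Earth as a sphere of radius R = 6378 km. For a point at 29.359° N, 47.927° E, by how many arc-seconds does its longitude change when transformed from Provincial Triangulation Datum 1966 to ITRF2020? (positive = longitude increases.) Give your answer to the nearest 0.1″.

sin φ = 0.490280, cos φ = 0.871565, sin λ = 0.742292, cos λ = 0.670077.
East component: ΔE = −sin λ·ΔX + cos λ·ΔY = −(0.742292)(-371) + (0.670077)(19) = 288.12 m.
1° of latitude spans πR/180 = 111317 m; at latitude φ, 1° of longitude spans that × cos φ = 97020.1 m, so Δλ = 288.12 / 97020.1 × 3600 = 10.691″.

Δλ = 10.7″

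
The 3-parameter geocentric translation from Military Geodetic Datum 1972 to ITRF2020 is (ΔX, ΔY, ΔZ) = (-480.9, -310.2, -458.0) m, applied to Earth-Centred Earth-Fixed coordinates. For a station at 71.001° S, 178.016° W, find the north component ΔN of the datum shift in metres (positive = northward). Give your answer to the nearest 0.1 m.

At φ = -71.001°, λ = -178.016°: sin φ = -0.945524, cos φ = 0.325552, sin λ = -0.034620, cos λ = -0.999401.
ΔN = −sin φ cos λ·ΔX − sin φ sin λ·ΔY + cos φ·ΔZ = −(-0.945524)(-0.999401)(-480.9) − (-0.945524)(-0.034620)(-310.2) + (0.325552)(-458.0) = 315.48 m.

ΔN = 315.5 m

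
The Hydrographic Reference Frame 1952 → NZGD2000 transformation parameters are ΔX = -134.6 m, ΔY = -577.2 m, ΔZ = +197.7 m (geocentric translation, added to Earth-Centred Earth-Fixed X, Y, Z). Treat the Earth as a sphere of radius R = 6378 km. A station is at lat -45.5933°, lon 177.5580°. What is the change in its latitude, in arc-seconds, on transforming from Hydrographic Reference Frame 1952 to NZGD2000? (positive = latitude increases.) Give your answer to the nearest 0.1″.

sin φ = -0.714391, cos φ = 0.699747, sin λ = 0.042608, cos λ = -0.999092.
North component: ΔN = −sin φ cos λ·ΔX − sin φ sin λ·ΔY + cos φ·ΔZ = −(-0.714391)(-0.999092)(-134.6) − (-0.714391)(0.042608)(-577.2) + (0.699747)(197.7) = 216.84 m.
1° of latitude spans πR/180 = 111317 m, so Δφ = 216.84 / 111317 × 3600 = 7.013″.

Δφ = 7.0″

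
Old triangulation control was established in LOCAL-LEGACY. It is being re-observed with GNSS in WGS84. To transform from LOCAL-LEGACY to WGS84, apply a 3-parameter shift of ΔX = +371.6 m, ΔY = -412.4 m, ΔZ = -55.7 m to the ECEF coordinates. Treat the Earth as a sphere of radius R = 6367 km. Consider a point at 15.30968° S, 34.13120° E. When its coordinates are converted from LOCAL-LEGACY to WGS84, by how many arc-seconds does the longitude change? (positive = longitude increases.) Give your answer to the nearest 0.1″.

sin φ = -0.264036, cos φ = 0.964513, sin λ = 0.561090, cos λ = 0.827755.
East component: ΔE = −sin λ·ΔX + cos λ·ΔY = −(0.561090)(371.6) + (0.827755)(-412.4) = -549.87 m.
1° of latitude spans πR/180 = 111125 m; at latitude φ, 1° of longitude spans that × cos φ = 107181.6 m, so Δλ = -549.87 / 107181.6 × 3600 = -18.469″.

Δλ = -18.5″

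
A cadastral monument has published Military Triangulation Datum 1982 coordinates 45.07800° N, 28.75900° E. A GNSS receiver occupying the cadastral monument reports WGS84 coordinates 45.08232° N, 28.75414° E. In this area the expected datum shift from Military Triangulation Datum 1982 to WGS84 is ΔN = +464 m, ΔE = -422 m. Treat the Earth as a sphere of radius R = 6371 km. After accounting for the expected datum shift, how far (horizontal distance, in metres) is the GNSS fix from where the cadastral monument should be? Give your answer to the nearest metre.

44 m

Observed coordinate differences: Δφ = +0.00432°, Δλ = -0.00486°.
Converting to metres (1° lat = 111195 m, cos φ = 0.706144): observed ΔN = 480.4 m, observed ΔE = -381.6 m.
Subtracting the expected shift leaves a residual of 480.4 − (464) = 16.4 m north and -381.6 − (-422) = 40.4 m east.
Residual distance = √(16.4² + 40.4²) = 43.6 m.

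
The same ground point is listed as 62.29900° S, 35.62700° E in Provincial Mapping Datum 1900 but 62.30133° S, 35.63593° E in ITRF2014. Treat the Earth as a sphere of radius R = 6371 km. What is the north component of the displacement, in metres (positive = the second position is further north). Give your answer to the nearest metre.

ΔN = -259 m

Δφ = -62.30133° − -62.29900° = -0.00233°; Δλ = 35.63593° − 35.62700° = +0.00893°.
1° along a meridian = πR/180 = 111195 m.
ΔN = Δφ × 111195 = -259.1 m; ΔE = Δλ × 111195 × cos(-62.29900°) = +0.00893 × 111195 × 0.464857 = 461.6 m.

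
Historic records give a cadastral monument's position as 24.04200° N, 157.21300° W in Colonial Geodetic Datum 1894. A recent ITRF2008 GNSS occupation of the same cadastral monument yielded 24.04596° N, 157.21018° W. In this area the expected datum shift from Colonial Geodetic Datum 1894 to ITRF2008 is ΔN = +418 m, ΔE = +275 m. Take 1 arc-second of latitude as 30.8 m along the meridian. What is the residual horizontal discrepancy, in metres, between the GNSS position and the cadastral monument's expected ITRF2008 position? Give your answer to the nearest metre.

24 m

Observed coordinate differences: Δφ = +0.00396°, Δλ = +0.00282°.
Converting to metres (1° lat = 110880 m, cos φ = 0.913247): observed ΔN = 439.1 m, observed ΔE = 285.6 m.
Subtracting the expected shift leaves a residual of 439.1 − (418) = 21.1 m north and 285.6 − (275) = 10.6 m east.
Residual distance = √(21.1² + 10.6²) = 23.6 m.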